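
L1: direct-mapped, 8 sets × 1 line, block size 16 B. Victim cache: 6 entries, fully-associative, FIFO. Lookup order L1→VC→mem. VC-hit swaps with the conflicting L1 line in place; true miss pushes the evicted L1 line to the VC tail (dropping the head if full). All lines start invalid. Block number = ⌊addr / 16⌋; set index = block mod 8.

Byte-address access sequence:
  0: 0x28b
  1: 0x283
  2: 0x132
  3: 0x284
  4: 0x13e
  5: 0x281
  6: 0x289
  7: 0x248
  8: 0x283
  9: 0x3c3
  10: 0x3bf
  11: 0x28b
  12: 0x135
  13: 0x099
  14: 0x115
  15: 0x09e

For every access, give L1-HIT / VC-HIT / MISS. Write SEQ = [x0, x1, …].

SEQ = [MISS, L1-HIT, MISS, L1-HIT, L1-HIT, L1-HIT, L1-HIT, MISS, L1-HIT, MISS, MISS, L1-HIT, VC-HIT, MISS, MISS, VC-HIT]

  [0] addr=0x28b blk=40 s=0: MISS | VC []
  [1] addr=0x283 blk=40 s=0: L1-HIT | VC []
  [2] addr=0x132 blk=19 s=3: MISS | VC []
  [3] addr=0x284 blk=40 s=0: L1-HIT | VC []
  [4] addr=0x13e blk=19 s=3: L1-HIT | VC []
  [5] addr=0x281 blk=40 s=0: L1-HIT | VC []
  [6] addr=0x289 blk=40 s=0: L1-HIT | VC []
  [7] addr=0x248 blk=36 s=4: MISS | VC []
  [8] addr=0x283 blk=40 s=0: L1-HIT | VC []
  [9] addr=0x3c3 blk=60 s=4: MISS | VC [36]
  [10] addr=0x3bf blk=59 s=3: MISS | VC [36, 19]
  [11] addr=0x28b blk=40 s=0: L1-HIT | VC [36, 19]
  [12] addr=0x135 blk=19 s=3: VC-HIT | VC [36, 59]
  [13] addr=0x99 blk=9 s=1: MISS | VC [36, 59]
  [14] addr=0x115 blk=17 s=1: MISS | VC [36, 59, 9]
  [15] addr=0x9e blk=9 s=1: VC-HIT | VC [36, 59, 17]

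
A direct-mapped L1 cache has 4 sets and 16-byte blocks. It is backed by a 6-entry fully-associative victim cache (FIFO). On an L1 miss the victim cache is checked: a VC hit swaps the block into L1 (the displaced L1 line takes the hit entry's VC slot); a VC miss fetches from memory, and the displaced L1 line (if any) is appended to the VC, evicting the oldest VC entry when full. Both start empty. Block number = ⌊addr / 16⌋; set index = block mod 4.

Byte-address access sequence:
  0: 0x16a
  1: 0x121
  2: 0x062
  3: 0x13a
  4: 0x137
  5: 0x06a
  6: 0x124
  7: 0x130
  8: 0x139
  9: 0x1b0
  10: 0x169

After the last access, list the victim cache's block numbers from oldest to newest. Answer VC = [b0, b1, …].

VC = [18, 6, 19]

#0 0x16a→b22/s2 MISS; vc=[]
#1 0x121→b18/s2 MISS; vc=[22]
#2 0x62→b6/s2 MISS; vc=[22,18]
#3 0x13a→b19/s3 MISS; vc=[22,18]
#4 0x137→b19/s3 L1-HIT; vc=[22,18]
#5 0x6a→b6/s2 L1-HIT; vc=[22,18]
#6 0x124→b18/s2 VC-HIT; vc=[22,6]
#7 0x130→b19/s3 L1-HIT; vc=[22,6]
#8 0x139→b19/s3 L1-HIT; vc=[22,6]
#9 0x1b0→b27/s3 MISS; vc=[22,6,19]
#10 0x169→b22/s2 VC-HIT; vc=[18,6,19]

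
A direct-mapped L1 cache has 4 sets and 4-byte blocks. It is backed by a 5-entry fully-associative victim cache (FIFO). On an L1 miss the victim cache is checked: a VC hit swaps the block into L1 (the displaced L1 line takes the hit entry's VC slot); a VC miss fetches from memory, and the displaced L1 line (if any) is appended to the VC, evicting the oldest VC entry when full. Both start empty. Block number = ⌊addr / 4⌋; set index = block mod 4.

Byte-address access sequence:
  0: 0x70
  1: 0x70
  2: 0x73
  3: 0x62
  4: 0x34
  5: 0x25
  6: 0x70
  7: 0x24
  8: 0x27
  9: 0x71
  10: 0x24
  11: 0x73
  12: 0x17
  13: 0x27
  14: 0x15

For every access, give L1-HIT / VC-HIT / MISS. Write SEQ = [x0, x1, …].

SEQ = [MISS, L1-HIT, L1-HIT, MISS, MISS, MISS, VC-HIT, L1-HIT, L1-HIT, L1-HIT, L1-HIT, L1-HIT, MISS, VC-HIT, VC-HIT]

  [0] addr=0x70 blk=28 s=0: MISS | VC []
  [1] addr=0x70 blk=28 s=0: L1-HIT | VC []
  [2] addr=0x73 blk=28 s=0: L1-HIT | VC []
  [3] addr=0x62 blk=24 s=0: MISS | VC [28]
  [4] addr=0x34 blk=13 s=1: MISS | VC [28]
  [5] addr=0x25 blk=9 s=1: MISS | VC [28, 13]
  [6] addr=0x70 blk=28 s=0: VC-HIT | VC [24, 13]
  [7] addr=0x24 blk=9 s=1: L1-HIT | VC [24, 13]
  [8] addr=0x27 blk=9 s=1: L1-HIT | VC [24, 13]
  [9] addr=0x71 blk=28 s=0: L1-HIT | VC [24, 13]
  [10] addr=0x24 blk=9 s=1: L1-HIT | VC [24, 13]
  [11] addr=0x73 blk=28 s=0: L1-HIT | VC [24, 13]
  [12] addr=0x17 blk=5 s=1: MISS | VC [24, 13, 9]
  [13] addr=0x27 blk=9 s=1: VC-HIT | VC [24, 13, 5]
  [14] addr=0x15 blk=5 s=1: VC-HIT | VC [24, 13, 9]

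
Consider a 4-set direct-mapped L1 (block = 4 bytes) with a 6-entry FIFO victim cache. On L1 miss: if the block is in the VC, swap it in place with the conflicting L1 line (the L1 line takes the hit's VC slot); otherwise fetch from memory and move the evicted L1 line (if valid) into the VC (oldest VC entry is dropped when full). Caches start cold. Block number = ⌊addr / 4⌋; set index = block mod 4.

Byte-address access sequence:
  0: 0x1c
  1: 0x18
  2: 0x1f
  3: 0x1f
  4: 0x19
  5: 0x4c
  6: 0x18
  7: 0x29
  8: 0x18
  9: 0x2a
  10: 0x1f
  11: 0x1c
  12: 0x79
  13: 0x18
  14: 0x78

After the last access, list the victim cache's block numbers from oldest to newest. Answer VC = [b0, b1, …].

0: 0x1c (blk 7, set 3) → MISS  vc=[]
1: 0x18 (blk 6, set 2) → MISS  vc=[]
2: 0x1f (blk 7, set 3) → L1-HIT  vc=[]
3: 0x1f (blk 7, set 3) → L1-HIT  vc=[]
4: 0x19 (blk 6, set 2) → L1-HIT  vc=[]
5: 0x4c (blk 19, set 3) → MISS  vc=[7]
6: 0x18 (blk 6, set 2) → L1-HIT  vc=[7]
7: 0x29 (blk 10, set 2) → MISS  vc=[7, 6]
8: 0x18 (blk 6, set 2) → VC-HIT  vc=[7, 10]
9: 0x2a (blk 10, set 2) → VC-HIT  vc=[7, 6]
10: 0x1f (blk 7, set 3) → VC-HIT  vc=[19, 6]
11: 0x1c (blk 7, set 3) → L1-HIT  vc=[19, 6]
12: 0x79 (blk 30, set 2) → MISS  vc=[19, 6, 10]
13: 0x18 (blk 6, set 2) → VC-HIT  vc=[19, 30, 10]
14: 0x78 (blk 30, set 2) → VC-HIT  vc=[19, 6, 10]

VC = [19, 6, 10]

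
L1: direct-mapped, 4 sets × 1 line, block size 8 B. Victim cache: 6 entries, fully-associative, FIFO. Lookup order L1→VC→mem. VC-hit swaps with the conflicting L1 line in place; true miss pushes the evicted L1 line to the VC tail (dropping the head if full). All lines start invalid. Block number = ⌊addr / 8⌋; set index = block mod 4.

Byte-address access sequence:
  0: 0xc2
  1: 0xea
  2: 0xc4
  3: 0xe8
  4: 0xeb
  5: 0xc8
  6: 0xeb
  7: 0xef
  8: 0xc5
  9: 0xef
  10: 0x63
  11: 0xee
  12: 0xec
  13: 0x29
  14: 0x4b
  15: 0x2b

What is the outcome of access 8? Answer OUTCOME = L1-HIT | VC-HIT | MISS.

OUTCOME = L1-HIT

0: 0xc2 (blk 24, set 0) → MISS  vc=[]
1: 0xea (blk 29, set 1) → MISS  vc=[]
2: 0xc4 (blk 24, set 0) → L1-HIT  vc=[]
3: 0xe8 (blk 29, set 1) → L1-HIT  vc=[]
4: 0xeb (blk 29, set 1) → L1-HIT  vc=[]
5: 0xc8 (blk 25, set 1) → MISS  vc=[29]
6: 0xeb (blk 29, set 1) → VC-HIT  vc=[25]
7: 0xef (blk 29, set 1) → L1-HIT  vc=[25]
8: 0xc5 (blk 24, set 0) → L1-HIT  vc=[25]
9: 0xef (blk 29, set 1) → L1-HIT  vc=[25]
10: 0x63 (blk 12, set 0) → MISS  vc=[25, 24]
11: 0xee (blk 29, set 1) → L1-HIT  vc=[25, 24]
12: 0xec (blk 29, set 1) → L1-HIT  vc=[25, 24]
13: 0x29 (blk 5, set 1) → MISS  vc=[25, 24, 29]
14: 0x4b (blk 9, set 1) → MISS  vc=[25, 24, 29, 5]
15: 0x2b (blk 5, set 1) → VC-HIT  vc=[25, 24, 29, 9]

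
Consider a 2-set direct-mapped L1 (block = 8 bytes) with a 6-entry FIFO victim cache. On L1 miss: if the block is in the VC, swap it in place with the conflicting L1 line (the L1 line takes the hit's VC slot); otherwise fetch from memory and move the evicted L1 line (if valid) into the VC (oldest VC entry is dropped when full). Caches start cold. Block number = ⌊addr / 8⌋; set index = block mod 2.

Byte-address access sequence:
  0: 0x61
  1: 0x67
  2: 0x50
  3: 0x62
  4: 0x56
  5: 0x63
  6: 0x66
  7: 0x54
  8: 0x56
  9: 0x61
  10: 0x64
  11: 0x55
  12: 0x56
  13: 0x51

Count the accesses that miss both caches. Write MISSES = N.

MISSES = 2

0: 0x61 (blk 12, set 0) → MISS  vc=[]
1: 0x67 (blk 12, set 0) → L1-HIT  vc=[]
2: 0x50 (blk 10, set 0) → MISS  vc=[12]
3: 0x62 (blk 12, set 0) → VC-HIT  vc=[10]
4: 0x56 (blk 10, set 0) → VC-HIT  vc=[12]
5: 0x63 (blk 12, set 0) → VC-HIT  vc=[10]
6: 0x66 (blk 12, set 0) → L1-HIT  vc=[10]
7: 0x54 (blk 10, set 0) → VC-HIT  vc=[12]
8: 0x56 (blk 10, set 0) → L1-HIT  vc=[12]
9: 0x61 (blk 12, set 0) → VC-HIT  vc=[10]
10: 0x64 (blk 12, set 0) → L1-HIT  vc=[10]
11: 0x55 (blk 10, set 0) → VC-HIT  vc=[12]
12: 0x56 (blk 10, set 0) → L1-HIT  vc=[12]
13: 0x51 (blk 10, set 0) → L1-HIT  vc=[12]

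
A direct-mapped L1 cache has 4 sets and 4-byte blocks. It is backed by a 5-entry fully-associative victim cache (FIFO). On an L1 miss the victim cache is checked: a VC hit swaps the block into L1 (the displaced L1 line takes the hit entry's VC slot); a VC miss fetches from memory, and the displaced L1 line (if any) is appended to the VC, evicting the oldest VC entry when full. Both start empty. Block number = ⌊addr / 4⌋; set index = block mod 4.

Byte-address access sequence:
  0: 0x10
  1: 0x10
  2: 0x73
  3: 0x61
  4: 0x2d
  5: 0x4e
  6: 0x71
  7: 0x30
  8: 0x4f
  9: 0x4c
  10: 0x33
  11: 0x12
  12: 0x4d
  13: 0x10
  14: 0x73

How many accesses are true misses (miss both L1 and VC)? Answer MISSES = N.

#0 0x10→b4/s0 MISS; vc=[]
#1 0x10→b4/s0 L1-HIT; vc=[]
#2 0x73→b28/s0 MISS; vc=[4]
#3 0x61→b24/s0 MISS; vc=[4,28]
#4 0x2d→b11/s3 MISS; vc=[4,28]
#5 0x4e→b19/s3 MISS; vc=[4,28,11]
#6 0x71→b28/s0 VC-HIT; vc=[4,24,11]
#7 0x30→b12/s0 MISS; vc=[4,24,11,28]
#8 0x4f→b19/s3 L1-HIT; vc=[4,24,11,28]
#9 0x4c→b19/s3 L1-HIT; vc=[4,24,11,28]
#10 0x33→b12/s0 L1-HIT; vc=[4,24,11,28]
#11 0x12→b4/s0 VC-HIT; vc=[12,24,11,28]
#12 0x4d→b19/s3 L1-HIT; vc=[12,24,11,28]
#13 0x10→b4/s0 L1-HIT; vc=[12,24,11,28]
#14 0x73→b28/s0 VC-HIT; vc=[12,24,11,4]

MISSES = 6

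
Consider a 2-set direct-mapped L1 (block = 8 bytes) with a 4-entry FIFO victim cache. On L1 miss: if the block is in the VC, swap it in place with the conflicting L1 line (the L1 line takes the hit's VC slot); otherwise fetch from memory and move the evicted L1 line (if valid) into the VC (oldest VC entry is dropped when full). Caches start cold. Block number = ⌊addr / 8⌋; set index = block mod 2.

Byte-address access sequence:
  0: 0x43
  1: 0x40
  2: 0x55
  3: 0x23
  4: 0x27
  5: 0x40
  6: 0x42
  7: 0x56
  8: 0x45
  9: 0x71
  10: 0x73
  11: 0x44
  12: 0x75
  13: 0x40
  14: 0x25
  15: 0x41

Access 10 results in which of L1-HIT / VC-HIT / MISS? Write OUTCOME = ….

  [0] addr=0x43 blk=8 s=0: MISS | VC []
  [1] addr=0x40 blk=8 s=0: L1-HIT | VC []
  [2] addr=0x55 blk=10 s=0: MISS | VC [8]
  [3] addr=0x23 blk=4 s=0: MISS | VC [8, 10]
  [4] addr=0x27 blk=4 s=0: L1-HIT | VC [8, 10]
  [5] addr=0x40 blk=8 s=0: VC-HIT | VC [4, 10]
  [6] addr=0x42 blk=8 s=0: L1-HIT | VC [4, 10]
  [7] addr=0x56 blk=10 s=0: VC-HIT | VC [4, 8]
  [8] addr=0x45 blk=8 s=0: VC-HIT | VC [4, 10]
  [9] addr=0x71 blk=14 s=0: MISS | VC [4, 10, 8]
  [10] addr=0x73 blk=14 s=0: L1-HIT | VC [4, 10, 8]
  [11] addr=0x44 blk=8 s=0: VC-HIT | VC [4, 10, 14]
  [12] addr=0x75 blk=14 s=0: VC-HIT | VC [4, 10, 8]
  [13] addr=0x40 blk=8 s=0: VC-HIT | VC [4, 10, 14]
  [14] addr=0x25 blk=4 s=0: VC-HIT | VC [8, 10, 14]
  [15] addr=0x41 blk=8 s=0: VC-HIT | VC [4, 10, 14]

OUTCOME = L1-HIT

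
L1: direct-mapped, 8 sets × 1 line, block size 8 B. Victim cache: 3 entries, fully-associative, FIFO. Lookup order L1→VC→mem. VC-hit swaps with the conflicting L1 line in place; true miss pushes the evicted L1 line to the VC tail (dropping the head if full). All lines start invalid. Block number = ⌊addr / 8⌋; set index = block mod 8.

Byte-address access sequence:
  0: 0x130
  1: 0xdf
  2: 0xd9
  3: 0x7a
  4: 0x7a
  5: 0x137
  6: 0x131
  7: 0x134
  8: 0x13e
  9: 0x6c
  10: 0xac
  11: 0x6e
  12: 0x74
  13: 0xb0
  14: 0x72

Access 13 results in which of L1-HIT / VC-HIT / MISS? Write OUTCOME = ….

OUTCOME = MISS

0: 0x130 (blk 38, set 6) → MISS  vc=[]
1: 0xdf (blk 27, set 3) → MISS  vc=[]
2: 0xd9 (blk 27, set 3) → L1-HIT  vc=[]
3: 0x7a (blk 15, set 7) → MISS  vc=[]
4: 0x7a (blk 15, set 7) → L1-HIT  vc=[]
5: 0x137 (blk 38, set 6) → L1-HIT  vc=[]
6: 0x131 (blk 38, set 6) → L1-HIT  vc=[]
7: 0x134 (blk 38, set 6) → L1-HIT  vc=[]
8: 0x13e (blk 39, set 7) → MISS  vc=[15]
9: 0x6c (blk 13, set 5) → MISS  vc=[15]
10: 0xac (blk 21, set 5) → MISS  vc=[15, 13]
11: 0x6e (blk 13, set 5) → VC-HIT  vc=[15, 21]
12: 0x74 (blk 14, set 6) → MISS  vc=[15, 21, 38]
13: 0xb0 (blk 22, set 6) → MISS  vc=[21, 38, 14]
14: 0x72 (blk 14, set 6) → VC-HIT  vc=[21, 38, 22]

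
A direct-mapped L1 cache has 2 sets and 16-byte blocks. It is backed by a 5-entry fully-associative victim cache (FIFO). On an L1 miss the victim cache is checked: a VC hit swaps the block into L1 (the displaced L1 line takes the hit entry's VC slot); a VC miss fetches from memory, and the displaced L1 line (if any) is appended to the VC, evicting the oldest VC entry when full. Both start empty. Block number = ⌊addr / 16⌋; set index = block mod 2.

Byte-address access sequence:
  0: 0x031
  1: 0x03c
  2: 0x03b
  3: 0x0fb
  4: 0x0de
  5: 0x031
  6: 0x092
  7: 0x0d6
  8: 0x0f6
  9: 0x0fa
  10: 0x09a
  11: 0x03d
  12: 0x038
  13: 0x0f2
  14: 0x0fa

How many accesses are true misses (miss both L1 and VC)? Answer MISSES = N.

MISSES = 4

#0 0x31→b3/s1 MISS; vc=[]
#1 0x3c→b3/s1 L1-HIT; vc=[]
#2 0x3b→b3/s1 L1-HIT; vc=[]
#3 0xfb→b15/s1 MISS; vc=[3]
#4 0xde→b13/s1 MISS; vc=[3,15]
#5 0x31→b3/s1 VC-HIT; vc=[13,15]
#6 0x92→b9/s1 MISS; vc=[13,15,3]
#7 0xd6→b13/s1 VC-HIT; vc=[9,15,3]
#8 0xf6→b15/s1 VC-HIT; vc=[9,13,3]
#9 0xfa→b15/s1 L1-HIT; vc=[9,13,3]
#10 0x9a→b9/s1 VC-HIT; vc=[15,13,3]
#11 0x3d→b3/s1 VC-HIT; vc=[15,13,9]
#12 0x38→b3/s1 L1-HIT; vc=[15,13,9]
#13 0xf2→b15/s1 VC-HIT; vc=[3,13,9]
#14 0xfa→b15/s1 L1-HIT; vc=[3,13,9]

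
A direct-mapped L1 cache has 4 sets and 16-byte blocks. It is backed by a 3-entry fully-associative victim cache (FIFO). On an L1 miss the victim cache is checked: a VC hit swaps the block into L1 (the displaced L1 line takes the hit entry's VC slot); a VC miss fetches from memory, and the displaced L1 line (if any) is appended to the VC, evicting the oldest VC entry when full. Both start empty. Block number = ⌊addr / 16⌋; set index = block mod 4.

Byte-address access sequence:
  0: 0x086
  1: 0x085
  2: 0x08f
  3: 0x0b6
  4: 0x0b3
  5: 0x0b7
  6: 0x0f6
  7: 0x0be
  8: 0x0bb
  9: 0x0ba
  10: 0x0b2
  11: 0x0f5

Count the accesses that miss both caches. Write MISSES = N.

0: 0x86 (blk 8, set 0) → MISS  vc=[]
1: 0x85 (blk 8, set 0) → L1-HIT  vc=[]
2: 0x8f (blk 8, set 0) → L1-HIT  vc=[]
3: 0xb6 (blk 11, set 3) → MISS  vc=[]
4: 0xb3 (blk 11, set 3) → L1-HIT  vc=[]
5: 0xb7 (blk 11, set 3) → L1-HIT  vc=[]
6: 0xf6 (blk 15, set 3) → MISS  vc=[11]
7: 0xbe (blk 11, set 3) → VC-HIT  vc=[15]
8: 0xbb (blk 11, set 3) → L1-HIT  vc=[15]
9: 0xba (blk 11, set 3) → L1-HIT  vc=[15]
10: 0xb2 (blk 11, set 3) → L1-HIT  vc=[15]
11: 0xf5 (blk 15, set 3) → VC-HIT  vc=[11]

MISSES = 3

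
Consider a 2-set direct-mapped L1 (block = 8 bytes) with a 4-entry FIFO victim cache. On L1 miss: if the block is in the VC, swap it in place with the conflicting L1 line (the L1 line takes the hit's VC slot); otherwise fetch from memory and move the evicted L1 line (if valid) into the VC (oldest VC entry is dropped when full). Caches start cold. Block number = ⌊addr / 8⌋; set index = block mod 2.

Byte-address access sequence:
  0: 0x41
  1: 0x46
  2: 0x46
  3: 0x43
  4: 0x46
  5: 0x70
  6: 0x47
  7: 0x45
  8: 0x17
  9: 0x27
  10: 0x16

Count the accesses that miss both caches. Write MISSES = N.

  [0] addr=0x41 blk=8 s=0: MISS | VC []
  [1] addr=0x46 blk=8 s=0: L1-HIT | VC []
  [2] addr=0x46 blk=8 s=0: L1-HIT | VC []
  [3] addr=0x43 blk=8 s=0: L1-HIT | VC []
  [4] addr=0x46 blk=8 s=0: L1-HIT | VC []
  [5] addr=0x70 blk=14 s=0: MISS | VC [8]
  [6] addr=0x47 blk=8 s=0: VC-HIT | VC [14]
  [7] addr=0x45 blk=8 s=0: L1-HIT | VC [14]
  [8] addr=0x17 blk=2 s=0: MISS | VC [14, 8]
  [9] addr=0x27 blk=4 s=0: MISS | VC [14, 8, 2]
  [10] addr=0x16 blk=2 s=0: VC-HIT | VC [14, 8, 4]

MISSES = 4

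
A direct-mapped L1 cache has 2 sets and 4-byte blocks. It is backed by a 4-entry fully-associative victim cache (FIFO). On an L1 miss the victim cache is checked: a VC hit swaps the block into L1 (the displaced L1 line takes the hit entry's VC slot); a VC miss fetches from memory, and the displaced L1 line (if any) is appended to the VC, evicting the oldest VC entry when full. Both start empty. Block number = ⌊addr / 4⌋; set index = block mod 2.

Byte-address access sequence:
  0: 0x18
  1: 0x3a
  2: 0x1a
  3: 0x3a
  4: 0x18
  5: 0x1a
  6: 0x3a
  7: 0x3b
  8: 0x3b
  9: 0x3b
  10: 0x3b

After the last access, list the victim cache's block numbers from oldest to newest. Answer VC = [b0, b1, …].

VC = [6]

0: 0x18 (blk 6, set 0) → MISS  vc=[]
1: 0x3a (blk 14, set 0) → MISS  vc=[6]
2: 0x1a (blk 6, set 0) → VC-HIT  vc=[14]
3: 0x3a (blk 14, set 0) → VC-HIT  vc=[6]
4: 0x18 (blk 6, set 0) → VC-HIT  vc=[14]
5: 0x1a (blk 6, set 0) → L1-HIT  vc=[14]
6: 0x3a (blk 14, set 0) → VC-HIT  vc=[6]
7: 0x3b (blk 14, set 0) → L1-HIT  vc=[6]
8: 0x3b (blk 14, set 0) → L1-HIT  vc=[6]
9: 0x3b (blk 14, set 0) → L1-HIT  vc=[6]
10: 0x3b (blk 14, set 0) → L1-HIT  vc=[6]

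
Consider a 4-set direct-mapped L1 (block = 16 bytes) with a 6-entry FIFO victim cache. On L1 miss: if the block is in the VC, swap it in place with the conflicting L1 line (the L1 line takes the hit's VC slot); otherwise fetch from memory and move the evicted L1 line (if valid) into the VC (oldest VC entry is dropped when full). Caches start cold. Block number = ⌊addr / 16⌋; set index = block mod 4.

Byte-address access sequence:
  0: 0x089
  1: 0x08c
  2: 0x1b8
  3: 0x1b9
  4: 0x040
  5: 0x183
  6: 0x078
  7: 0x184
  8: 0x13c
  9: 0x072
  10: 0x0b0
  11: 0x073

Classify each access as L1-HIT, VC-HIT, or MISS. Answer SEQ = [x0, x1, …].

0: 0x89 (blk 8, set 0) → MISS  vc=[]
1: 0x8c (blk 8, set 0) → L1-HIT  vc=[]
2: 0x1b8 (blk 27, set 3) → MISS  vc=[]
3: 0x1b9 (blk 27, set 3) → L1-HIT  vc=[]
4: 0x40 (blk 4, set 0) → MISS  vc=[8]
5: 0x183 (blk 24, set 0) → MISS  vc=[8, 4]
6: 0x78 (blk 7, set 3) → MISS  vc=[8, 4, 27]
7: 0x184 (blk 24, set 0) → L1-HIT  vc=[8, 4, 27]
8: 0x13c (blk 19, set 3) → MISS  vc=[8, 4, 27, 7]
9: 0x72 (blk 7, set 3) → VC-HIT  vc=[8, 4, 27, 19]
10: 0xb0 (blk 11, set 3) → MISS  vc=[8, 4, 27, 19, 7]
11: 0x73 (blk 7, set 3) → VC-HIT  vc=[8, 4, 27, 19, 11]

SEQ = [MISS, L1-HIT, MISS, L1-HIT, MISS, MISS, MISS, L1-HIT, MISS, VC-HIT, MISS, VC-HIT]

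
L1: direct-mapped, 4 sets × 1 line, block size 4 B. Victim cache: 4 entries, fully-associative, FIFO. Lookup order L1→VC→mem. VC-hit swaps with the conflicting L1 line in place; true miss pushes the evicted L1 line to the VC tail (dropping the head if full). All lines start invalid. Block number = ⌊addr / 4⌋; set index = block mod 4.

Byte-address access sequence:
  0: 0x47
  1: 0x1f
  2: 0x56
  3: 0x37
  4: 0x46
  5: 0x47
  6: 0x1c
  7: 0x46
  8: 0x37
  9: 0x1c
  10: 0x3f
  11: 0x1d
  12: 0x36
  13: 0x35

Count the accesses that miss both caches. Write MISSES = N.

MISSES = 5

#0 0x47→b17/s1 MISS; vc=[]
#1 0x1f→b7/s3 MISS; vc=[]
#2 0x56→b21/s1 MISS; vc=[17]
#3 0x37→b13/s1 MISS; vc=[17,21]
#4 0x46→b17/s1 VC-HIT; vc=[13,21]
#5 0x47→b17/s1 L1-HIT; vc=[13,21]
#6 0x1c→b7/s3 L1-HIT; vc=[13,21]
#7 0x46→b17/s1 L1-HIT; vc=[13,21]
#8 0x37→b13/s1 VC-HIT; vc=[17,21]
#9 0x1c→b7/s3 L1-HIT; vc=[17,21]
#10 0x3f→b15/s3 MISS; vc=[17,21,7]
#11 0x1d→b7/s3 VC-HIT; vc=[17,21,15]
#12 0x36→b13/s1 L1-HIT; vc=[17,21,15]
#13 0x35→b13/s1 L1-HIT; vc=[17,21,15]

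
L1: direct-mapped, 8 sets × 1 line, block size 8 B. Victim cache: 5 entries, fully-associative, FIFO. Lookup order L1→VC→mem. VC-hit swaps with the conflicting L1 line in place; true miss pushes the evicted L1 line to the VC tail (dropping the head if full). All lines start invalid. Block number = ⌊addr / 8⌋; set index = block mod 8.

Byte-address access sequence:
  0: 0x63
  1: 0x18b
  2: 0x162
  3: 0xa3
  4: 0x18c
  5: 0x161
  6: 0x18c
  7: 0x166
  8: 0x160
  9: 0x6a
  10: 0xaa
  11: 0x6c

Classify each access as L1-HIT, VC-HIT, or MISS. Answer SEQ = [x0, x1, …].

SEQ = [MISS, MISS, MISS, MISS, L1-HIT, VC-HIT, L1-HIT, L1-HIT, L1-HIT, MISS, MISS, VC-HIT]

#0 0x63→b12/s4 MISS; vc=[]
#1 0x18b→b49/s1 MISS; vc=[]
#2 0x162→b44/s4 MISS; vc=[12]
#3 0xa3→b20/s4 MISS; vc=[12,44]
#4 0x18c→b49/s1 L1-HIT; vc=[12,44]
#5 0x161→b44/s4 VC-HIT; vc=[12,20]
#6 0x18c→b49/s1 L1-HIT; vc=[12,20]
#7 0x166→b44/s4 L1-HIT; vc=[12,20]
#8 0x160→b44/s4 L1-HIT; vc=[12,20]
#9 0x6a→b13/s5 MISS; vc=[12,20]
#10 0xaa→b21/s5 MISS; vc=[12,20,13]
#11 0x6c→b13/s5 VC-HIT; vc=[12,20,21]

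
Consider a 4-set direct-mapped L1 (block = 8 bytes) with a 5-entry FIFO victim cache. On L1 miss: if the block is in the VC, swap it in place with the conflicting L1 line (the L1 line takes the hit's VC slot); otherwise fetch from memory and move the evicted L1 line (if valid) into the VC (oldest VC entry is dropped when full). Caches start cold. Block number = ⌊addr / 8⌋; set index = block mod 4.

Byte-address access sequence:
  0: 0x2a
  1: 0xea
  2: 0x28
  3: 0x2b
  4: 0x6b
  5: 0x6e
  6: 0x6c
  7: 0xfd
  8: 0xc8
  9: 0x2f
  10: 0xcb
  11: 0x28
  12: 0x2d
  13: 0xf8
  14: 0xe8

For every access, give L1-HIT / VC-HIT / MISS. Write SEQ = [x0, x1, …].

SEQ = [MISS, MISS, VC-HIT, L1-HIT, MISS, L1-HIT, L1-HIT, MISS, MISS, VC-HIT, VC-HIT, VC-HIT, L1-HIT, L1-HIT, VC-HIT]

0: 0x2a (blk 5, set 1) → MISS  vc=[]
1: 0xea (blk 29, set 1) → MISS  vc=[5]
2: 0x28 (blk 5, set 1) → VC-HIT  vc=[29]
3: 0x2b (blk 5, set 1) → L1-HIT  vc=[29]
4: 0x6b (blk 13, set 1) → MISS  vc=[29, 5]
5: 0x6e (blk 13, set 1) → L1-HIT  vc=[29, 5]
6: 0x6c (blk 13, set 1) → L1-HIT  vc=[29, 5]
7: 0xfd (blk 31, set 3) → MISS  vc=[29, 5]
8: 0xc8 (blk 25, set 1) → MISS  vc=[29, 5, 13]
9: 0x2f (blk 5, set 1) → VC-HIT  vc=[29, 25, 13]
10: 0xcb (blk 25, set 1) → VC-HIT  vc=[29, 5, 13]
11: 0x28 (blk 5, set 1) → VC-HIT  vc=[29, 25, 13]
12: 0x2d (blk 5, set 1) → L1-HIT  vc=[29, 25, 13]
13: 0xf8 (blk 31, set 3) → L1-HIT  vc=[29, 25, 13]
14: 0xe8 (blk 29, set 1) → VC-HIT  vc=[5, 25, 13]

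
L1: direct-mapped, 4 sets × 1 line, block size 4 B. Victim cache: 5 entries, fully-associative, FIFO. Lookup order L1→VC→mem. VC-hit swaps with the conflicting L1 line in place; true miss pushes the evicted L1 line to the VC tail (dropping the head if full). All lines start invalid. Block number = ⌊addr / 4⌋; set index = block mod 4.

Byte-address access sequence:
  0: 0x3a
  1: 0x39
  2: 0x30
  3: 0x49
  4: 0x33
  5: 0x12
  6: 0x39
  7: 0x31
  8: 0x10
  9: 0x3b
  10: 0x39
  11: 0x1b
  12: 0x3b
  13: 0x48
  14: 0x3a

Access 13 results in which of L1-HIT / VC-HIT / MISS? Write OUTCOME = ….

#0 0x3a→b14/s2 MISS; vc=[]
#1 0x39→b14/s2 L1-HIT; vc=[]
#2 0x30→b12/s0 MISS; vc=[]
#3 0x49→b18/s2 MISS; vc=[14]
#4 0x33→b12/s0 L1-HIT; vc=[14]
#5 0x12→b4/s0 MISS; vc=[14,12]
#6 0x39→b14/s2 VC-HIT; vc=[18,12]
#7 0x31→b12/s0 VC-HIT; vc=[18,4]
#8 0x10→b4/s0 VC-HIT; vc=[18,12]
#9 0x3b→b14/s2 L1-HIT; vc=[18,12]
#10 0x39→b14/s2 L1-HIT; vc=[18,12]
#11 0x1b→b6/s2 MISS; vc=[18,12,14]
#12 0x3b→b14/s2 VC-HIT; vc=[18,12,6]
#13 0x48→b18/s2 VC-HIT; vc=[14,12,6]
#14 0x3a→b14/s2 VC-HIT; vc=[18,12,6]

OUTCOME = VC-HIT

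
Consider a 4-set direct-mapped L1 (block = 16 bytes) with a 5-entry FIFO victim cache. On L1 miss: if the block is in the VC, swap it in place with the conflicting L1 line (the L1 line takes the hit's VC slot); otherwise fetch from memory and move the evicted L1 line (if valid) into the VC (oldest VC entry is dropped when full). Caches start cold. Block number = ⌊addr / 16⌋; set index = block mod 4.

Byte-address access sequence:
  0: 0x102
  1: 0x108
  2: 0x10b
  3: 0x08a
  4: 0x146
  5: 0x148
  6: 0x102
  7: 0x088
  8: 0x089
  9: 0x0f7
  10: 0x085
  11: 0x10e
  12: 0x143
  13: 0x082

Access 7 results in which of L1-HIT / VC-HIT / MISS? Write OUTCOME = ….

OUTCOME = VC-HIT

#0 0x102→b16/s0 MISS; vc=[]
#1 0x108→b16/s0 L1-HIT; vc=[]
#2 0x10b→b16/s0 L1-HIT; vc=[]
#3 0x8a→b8/s0 MISS; vc=[16]
#4 0x146→b20/s0 MISS; vc=[16,8]
#5 0x148→b20/s0 L1-HIT; vc=[16,8]
#6 0x102→b16/s0 VC-HIT; vc=[20,8]
#7 0x88→b8/s0 VC-HIT; vc=[20,16]
#8 0x89→b8/s0 L1-HIT; vc=[20,16]
#9 0xf7→b15/s3 MISS; vc=[20,16]
#10 0x85→b8/s0 L1-HIT; vc=[20,16]
#11 0x10e→b16/s0 VC-HIT; vc=[20,8]
#12 0x143→b20/s0 VC-HIT; vc=[16,8]
#13 0x82→b8/s0 VC-HIT; vc=[16,20]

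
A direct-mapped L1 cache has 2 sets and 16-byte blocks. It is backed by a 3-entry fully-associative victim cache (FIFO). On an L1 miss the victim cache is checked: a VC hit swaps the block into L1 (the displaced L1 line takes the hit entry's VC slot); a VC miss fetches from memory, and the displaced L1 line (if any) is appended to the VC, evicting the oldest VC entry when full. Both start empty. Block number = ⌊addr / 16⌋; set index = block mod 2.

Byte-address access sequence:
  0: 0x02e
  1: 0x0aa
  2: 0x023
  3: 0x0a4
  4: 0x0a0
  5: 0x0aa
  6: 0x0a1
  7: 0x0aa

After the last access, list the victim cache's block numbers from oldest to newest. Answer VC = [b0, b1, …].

0: 0x2e (blk 2, set 0) → MISS  vc=[]
1: 0xaa (blk 10, set 0) → MISS  vc=[2]
2: 0x23 (blk 2, set 0) → VC-HIT  vc=[10]
3: 0xa4 (blk 10, set 0) → VC-HIT  vc=[2]
4: 0xa0 (blk 10, set 0) → L1-HIT  vc=[2]
5: 0xaa (blk 10, set 0) → L1-HIT  vc=[2]
6: 0xa1 (blk 10, set 0) → L1-HIT  vc=[2]
7: 0xaa (blk 10, set 0) → L1-HIT  vc=[2]

VC = [2]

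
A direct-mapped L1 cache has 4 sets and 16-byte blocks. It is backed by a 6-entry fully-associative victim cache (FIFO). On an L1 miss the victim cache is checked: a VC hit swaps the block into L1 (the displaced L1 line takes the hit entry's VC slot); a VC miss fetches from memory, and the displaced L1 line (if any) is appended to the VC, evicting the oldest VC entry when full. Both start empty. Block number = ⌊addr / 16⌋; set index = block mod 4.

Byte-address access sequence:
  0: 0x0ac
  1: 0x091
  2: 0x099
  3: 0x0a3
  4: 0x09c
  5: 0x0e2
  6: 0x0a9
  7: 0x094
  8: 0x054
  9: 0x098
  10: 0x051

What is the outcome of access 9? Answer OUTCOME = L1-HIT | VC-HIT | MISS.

OUTCOME = VC-HIT

#0 0xac→b10/s2 MISS; vc=[]
#1 0x91→b9/s1 MISS; vc=[]
#2 0x99→b9/s1 L1-HIT; vc=[]
#3 0xa3→b10/s2 L1-HIT; vc=[]
#4 0x9c→b9/s1 L1-HIT; vc=[]
#5 0xe2→b14/s2 MISS; vc=[10]
#6 0xa9→b10/s2 VC-HIT; vc=[14]
#7 0x94→b9/s1 L1-HIT; vc=[14]
#8 0x54→b5/s1 MISS; vc=[14,9]
#9 0x98→b9/s1 VC-HIT; vc=[14,5]
#10 0x51→b5/s1 VC-HIT; vc=[14,9]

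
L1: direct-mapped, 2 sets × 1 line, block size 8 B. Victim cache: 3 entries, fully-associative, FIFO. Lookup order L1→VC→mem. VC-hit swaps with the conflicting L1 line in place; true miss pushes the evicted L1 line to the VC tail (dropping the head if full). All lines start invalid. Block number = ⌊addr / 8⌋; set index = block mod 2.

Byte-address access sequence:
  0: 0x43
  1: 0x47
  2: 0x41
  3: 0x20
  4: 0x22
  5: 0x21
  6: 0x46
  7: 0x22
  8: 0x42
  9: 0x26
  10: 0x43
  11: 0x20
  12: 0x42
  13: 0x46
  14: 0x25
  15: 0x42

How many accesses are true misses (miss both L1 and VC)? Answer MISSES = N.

  [0] addr=0x43 blk=8 s=0: MISS | VC []
  [1] addr=0x47 blk=8 s=0: L1-HIT | VC []
  [2] addr=0x41 blk=8 s=0: L1-HIT | VC []
  [3] addr=0x20 blk=4 s=0: MISS | VC [8]
  [4] addr=0x22 blk=4 s=0: L1-HIT | VC [8]
  [5] addr=0x21 blk=4 s=0: L1-HIT | VC [8]
  [6] addr=0x46 blk=8 s=0: VC-HIT | VC [4]
  [7] addr=0x22 blk=4 s=0: VC-HIT | VC [8]
  [8] addr=0x42 blk=8 s=0: VC-HIT | VC [4]
  [9] addr=0x26 blk=4 s=0: VC-HIT | VC [8]
  [10] addr=0x43 blk=8 s=0: VC-HIT | VC [4]
  [11] addr=0x20 blk=4 s=0: VC-HIT | VC [8]
  [12] addr=0x42 blk=8 s=0: VC-HIT | VC [4]
  [13] addr=0x46 blk=8 s=0: L1-HIT | VC [4]
  [14] addr=0x25 blk=4 s=0: VC-HIT | VC [8]
  [15] addr=0x42 blk=8 s=0: VC-HIT | VC [4]

MISSES = 2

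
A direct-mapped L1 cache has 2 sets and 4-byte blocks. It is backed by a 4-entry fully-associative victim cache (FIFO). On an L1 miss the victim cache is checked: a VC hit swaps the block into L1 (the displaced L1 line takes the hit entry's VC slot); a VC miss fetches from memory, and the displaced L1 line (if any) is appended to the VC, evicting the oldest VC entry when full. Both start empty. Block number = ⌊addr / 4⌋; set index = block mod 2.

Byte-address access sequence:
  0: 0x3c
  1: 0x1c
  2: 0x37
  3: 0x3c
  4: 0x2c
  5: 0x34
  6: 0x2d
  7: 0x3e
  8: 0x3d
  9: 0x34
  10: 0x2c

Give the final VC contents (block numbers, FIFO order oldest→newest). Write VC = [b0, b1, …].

#0 0x3c→b15/s1 MISS; vc=[]
#1 0x1c→b7/s1 MISS; vc=[15]
#2 0x37→b13/s1 MISS; vc=[15,7]
#3 0x3c→b15/s1 VC-HIT; vc=[13,7]
#4 0x2c→b11/s1 MISS; vc=[13,7,15]
#5 0x34→b13/s1 VC-HIT; vc=[11,7,15]
#6 0x2d→b11/s1 VC-HIT; vc=[13,7,15]
#7 0x3e→b15/s1 VC-HIT; vc=[13,7,11]
#8 0x3d→b15/s1 L1-HIT; vc=[13,7,11]
#9 0x34→b13/s1 VC-HIT; vc=[15,7,11]
#10 0x2c→b11/s1 VC-HIT; vc=[15,7,13]

VC = [15, 7, 13]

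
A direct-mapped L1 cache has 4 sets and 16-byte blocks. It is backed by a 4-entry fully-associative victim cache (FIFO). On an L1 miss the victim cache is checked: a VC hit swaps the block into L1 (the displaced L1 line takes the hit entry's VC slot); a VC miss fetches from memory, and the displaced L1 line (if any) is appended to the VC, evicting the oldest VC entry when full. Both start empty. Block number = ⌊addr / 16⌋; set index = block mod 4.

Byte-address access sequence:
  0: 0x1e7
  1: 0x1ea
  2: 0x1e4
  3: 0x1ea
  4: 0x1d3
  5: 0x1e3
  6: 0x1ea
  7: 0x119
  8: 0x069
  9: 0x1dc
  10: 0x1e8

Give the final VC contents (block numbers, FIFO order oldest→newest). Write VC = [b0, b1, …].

#0 0x1e7→b30/s2 MISS; vc=[]
#1 0x1ea→b30/s2 L1-HIT; vc=[]
#2 0x1e4→b30/s2 L1-HIT; vc=[]
#3 0x1ea→b30/s2 L1-HIT; vc=[]
#4 0x1d3→b29/s1 MISS; vc=[]
#5 0x1e3→b30/s2 L1-HIT; vc=[]
#6 0x1ea→b30/s2 L1-HIT; vc=[]
#7 0x119→b17/s1 MISS; vc=[29]
#8 0x69→b6/s2 MISS; vc=[29,30]
#9 0x1dc→b29/s1 VC-HIT; vc=[17,30]
#10 0x1e8→b30/s2 VC-HIT; vc=[17,6]

VC = [17, 6]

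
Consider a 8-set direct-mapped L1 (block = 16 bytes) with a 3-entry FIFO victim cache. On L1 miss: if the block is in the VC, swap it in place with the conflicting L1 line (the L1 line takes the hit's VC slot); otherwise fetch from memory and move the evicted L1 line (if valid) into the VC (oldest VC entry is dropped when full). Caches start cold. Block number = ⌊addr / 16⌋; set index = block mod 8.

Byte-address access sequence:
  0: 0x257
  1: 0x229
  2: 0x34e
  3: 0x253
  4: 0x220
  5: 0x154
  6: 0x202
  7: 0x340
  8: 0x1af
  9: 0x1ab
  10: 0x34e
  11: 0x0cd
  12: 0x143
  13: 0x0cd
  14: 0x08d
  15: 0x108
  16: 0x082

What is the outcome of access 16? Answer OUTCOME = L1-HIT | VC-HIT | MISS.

0: 0x257 (blk 37, set 5) → MISS  vc=[]
1: 0x229 (blk 34, set 2) → MISS  vc=[]
2: 0x34e (blk 52, set 4) → MISS  vc=[]
3: 0x253 (blk 37, set 5) → L1-HIT  vc=[]
4: 0x220 (blk 34, set 2) → L1-HIT  vc=[]
5: 0x154 (blk 21, set 5) → MISS  vc=[37]
6: 0x202 (blk 32, set 0) → MISS  vc=[37]
7: 0x340 (blk 52, set 4) → L1-HIT  vc=[37]
8: 0x1af (blk 26, set 2) → MISS  vc=[37, 34]
9: 0x1ab (blk 26, set 2) → L1-HIT  vc=[37, 34]
10: 0x34e (blk 52, set 4) → L1-HIT  vc=[37, 34]
11: 0xcd (blk 12, set 4) → MISS  vc=[37, 34, 52]
12: 0x143 (blk 20, set 4) → MISS  vc=[34, 52, 12]
13: 0xcd (blk 12, set 4) → VC-HIT  vc=[34, 52, 20]
14: 0x8d (blk 8, set 0) → MISS  vc=[52, 20, 32]
15: 0x108 (blk 16, set 0) → MISS  vc=[20, 32, 8]
16: 0x82 (blk 8, set 0) → VC-HIT  vc=[20, 32, 16]

OUTCOME = VC-HIT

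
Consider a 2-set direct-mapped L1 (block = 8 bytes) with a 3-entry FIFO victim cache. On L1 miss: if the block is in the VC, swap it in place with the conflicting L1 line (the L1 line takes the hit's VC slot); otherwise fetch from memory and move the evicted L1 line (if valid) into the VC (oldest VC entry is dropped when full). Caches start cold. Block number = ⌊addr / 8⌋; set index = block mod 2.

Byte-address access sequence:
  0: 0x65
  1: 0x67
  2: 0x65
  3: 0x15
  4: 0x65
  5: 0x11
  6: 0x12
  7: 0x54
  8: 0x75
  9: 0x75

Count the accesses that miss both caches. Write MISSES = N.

  [0] addr=0x65 blk=12 s=0: MISS | VC []
  [1] addr=0x67 blk=12 s=0: L1-HIT | VC []
  [2] addr=0x65 blk=12 s=0: L1-HIT | VC []
  [3] addr=0x15 blk=2 s=0: MISS | VC [12]
  [4] addr=0x65 blk=12 s=0: VC-HIT | VC [2]
  [5] addr=0x11 blk=2 s=0: VC-HIT | VC [12]
  [6] addr=0x12 blk=2 s=0: L1-HIT | VC [12]
  [7] addr=0x54 blk=10 s=0: MISS | VC [12, 2]
  [8] addr=0x75 blk=14 s=0: MISS | VC [12, 2, 10]
  [9] addr=0x75 blk=14 s=0: L1-HIT | VC [12, 2, 10]

MISSES = 4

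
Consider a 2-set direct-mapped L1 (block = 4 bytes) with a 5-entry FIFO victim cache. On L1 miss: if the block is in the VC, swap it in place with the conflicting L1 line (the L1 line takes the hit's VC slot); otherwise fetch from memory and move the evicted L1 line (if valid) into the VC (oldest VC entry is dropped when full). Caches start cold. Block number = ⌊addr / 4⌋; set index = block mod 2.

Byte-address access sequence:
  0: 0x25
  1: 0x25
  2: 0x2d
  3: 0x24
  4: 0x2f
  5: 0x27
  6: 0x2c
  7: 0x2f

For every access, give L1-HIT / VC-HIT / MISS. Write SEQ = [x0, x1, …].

  [0] addr=0x25 blk=9 s=1: MISS | VC []
  [1] addr=0x25 blk=9 s=1: L1-HIT | VC []
  [2] addr=0x2d blk=11 s=1: MISS | VC [9]
  [3] addr=0x24 blk=9 s=1: VC-HIT | VC [11]
  [4] addr=0x2f blk=11 s=1: VC-HIT | VC [9]
  [5] addr=0x27 blk=9 s=1: VC-HIT | VC [11]
  [6] addr=0x2c blk=11 s=1: VC-HIT | VC [9]
  [7] addr=0x2f blk=11 s=1: L1-HIT | VC [9]

SEQ = [MISS, L1-HIT, MISS, VC-HIT, VC-HIT, VC-HIT, VC-HIT, L1-HIT]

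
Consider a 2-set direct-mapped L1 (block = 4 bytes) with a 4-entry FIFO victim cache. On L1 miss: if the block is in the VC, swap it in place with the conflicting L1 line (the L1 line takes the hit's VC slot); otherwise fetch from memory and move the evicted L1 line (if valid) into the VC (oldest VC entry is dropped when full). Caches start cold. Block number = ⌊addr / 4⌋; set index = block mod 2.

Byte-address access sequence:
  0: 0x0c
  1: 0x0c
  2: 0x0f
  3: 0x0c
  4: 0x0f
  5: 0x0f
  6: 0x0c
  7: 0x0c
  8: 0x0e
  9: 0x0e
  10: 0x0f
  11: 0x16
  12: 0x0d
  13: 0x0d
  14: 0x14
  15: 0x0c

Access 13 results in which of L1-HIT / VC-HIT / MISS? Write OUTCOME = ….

0: 0xc (blk 3, set 1) → MISS  vc=[]
1: 0xc (blk 3, set 1) → L1-HIT  vc=[]
2: 0xf (blk 3, set 1) → L1-HIT  vc=[]
3: 0xc (blk 3, set 1) → L1-HIT  vc=[]
4: 0xf (blk 3, set 1) → L1-HIT  vc=[]
5: 0xf (blk 3, set 1) → L1-HIT  vc=[]
6: 0xc (blk 3, set 1) → L1-HIT  vc=[]
7: 0xc (blk 3, set 1) → L1-HIT  vc=[]
8: 0xe (blk 3, set 1) → L1-HIT  vc=[]
9: 0xe (blk 3, set 1) → L1-HIT  vc=[]
10: 0xf (blk 3, set 1) → L1-HIT  vc=[]
11: 0x16 (blk 5, set 1) → MISS  vc=[3]
12: 0xd (blk 3, set 1) → VC-HIT  vc=[5]
13: 0xd (blk 3, set 1) → L1-HIT  vc=[5]
14: 0x14 (blk 5, set 1) → VC-HIT  vc=[3]
15: 0xc (blk 3, set 1) → VC-HIT  vc=[5]

OUTCOME = L1-HIT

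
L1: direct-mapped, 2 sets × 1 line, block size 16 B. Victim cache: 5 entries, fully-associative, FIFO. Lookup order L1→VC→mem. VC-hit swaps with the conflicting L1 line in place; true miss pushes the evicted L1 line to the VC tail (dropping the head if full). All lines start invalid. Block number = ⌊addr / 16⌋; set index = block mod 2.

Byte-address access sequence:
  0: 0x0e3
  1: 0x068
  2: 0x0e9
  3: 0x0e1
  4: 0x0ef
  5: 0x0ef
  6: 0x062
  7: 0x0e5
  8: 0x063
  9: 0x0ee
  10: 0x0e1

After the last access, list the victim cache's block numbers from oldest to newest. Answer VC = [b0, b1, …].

VC = [6]

#0 0xe3→b14/s0 MISS; vc=[]
#1 0x68→b6/s0 MISS; vc=[14]
#2 0xe9→b14/s0 VC-HIT; vc=[6]
#3 0xe1→b14/s0 L1-HIT; vc=[6]
#4 0xef→b14/s0 L1-HIT; vc=[6]
#5 0xef→b14/s0 L1-HIT; vc=[6]
#6 0x62→b6/s0 VC-HIT; vc=[14]
#7 0xe5→b14/s0 VC-HIT; vc=[6]
#8 0x63→b6/s0 VC-HIT; vc=[14]
#9 0xee→b14/s0 VC-HIT; vc=[6]
#10 0xe1→b14/s0 L1-HIT; vc=[6]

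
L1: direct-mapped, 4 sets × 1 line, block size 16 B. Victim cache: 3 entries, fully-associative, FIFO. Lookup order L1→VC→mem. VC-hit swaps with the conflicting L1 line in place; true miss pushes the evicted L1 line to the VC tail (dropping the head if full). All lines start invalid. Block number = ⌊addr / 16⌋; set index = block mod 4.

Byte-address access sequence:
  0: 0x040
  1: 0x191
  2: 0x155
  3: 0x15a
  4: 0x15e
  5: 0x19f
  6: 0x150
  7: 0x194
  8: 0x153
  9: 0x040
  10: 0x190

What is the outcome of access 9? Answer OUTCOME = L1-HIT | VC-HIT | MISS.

  [0] addr=0x40 blk=4 s=0: MISS | VC []
  [1] addr=0x191 blk=25 s=1: MISS | VC []
  [2] addr=0x155 blk=21 s=1: MISS | VC [25]
  [3] addr=0x15a blk=21 s=1: L1-HIT | VC [25]
  [4] addr=0x15e blk=21 s=1: L1-HIT | VC [25]
  [5] addr=0x19f blk=25 s=1: VC-HIT | VC [21]
  [6] addr=0x150 blk=21 s=1: VC-HIT | VC [25]
  [7] addr=0x194 blk=25 s=1: VC-HIT | VC [21]
  [8] addr=0x153 blk=21 s=1: VC-HIT | VC [25]
  [9] addr=0x40 blk=4 s=0: L1-HIT | VC [25]
  [10] addr=0x190 blk=25 s=1: VC-HIT | VC [21]

OUTCOME = L1-HIT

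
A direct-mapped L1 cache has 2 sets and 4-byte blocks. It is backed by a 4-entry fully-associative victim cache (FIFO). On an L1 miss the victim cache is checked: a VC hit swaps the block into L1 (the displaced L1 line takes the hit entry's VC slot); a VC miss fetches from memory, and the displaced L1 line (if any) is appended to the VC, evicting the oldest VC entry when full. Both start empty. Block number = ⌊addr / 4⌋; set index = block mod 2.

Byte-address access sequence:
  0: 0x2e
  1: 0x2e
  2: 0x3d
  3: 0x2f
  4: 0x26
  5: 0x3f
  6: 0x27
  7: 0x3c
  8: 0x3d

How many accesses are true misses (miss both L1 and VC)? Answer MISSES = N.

MISSES = 3

0: 0x2e (blk 11, set 1) → MISS  vc=[]
1: 0x2e (blk 11, set 1) → L1-HIT  vc=[]
2: 0x3d (blk 15, set 1) → MISS  vc=[11]
3: 0x2f (blk 11, set 1) → VC-HIT  vc=[15]
4: 0x26 (blk 9, set 1) → MISS  vc=[15, 11]
5: 0x3f (blk 15, set 1) → VC-HIT  vc=[9, 11]
6: 0x27 (blk 9, set 1) → VC-HIT  vc=[15, 11]
7: 0x3c (blk 15, set 1) → VC-HIT  vc=[9, 11]
8: 0x3d (blk 15, set 1) → L1-HIT  vc=[9, 11]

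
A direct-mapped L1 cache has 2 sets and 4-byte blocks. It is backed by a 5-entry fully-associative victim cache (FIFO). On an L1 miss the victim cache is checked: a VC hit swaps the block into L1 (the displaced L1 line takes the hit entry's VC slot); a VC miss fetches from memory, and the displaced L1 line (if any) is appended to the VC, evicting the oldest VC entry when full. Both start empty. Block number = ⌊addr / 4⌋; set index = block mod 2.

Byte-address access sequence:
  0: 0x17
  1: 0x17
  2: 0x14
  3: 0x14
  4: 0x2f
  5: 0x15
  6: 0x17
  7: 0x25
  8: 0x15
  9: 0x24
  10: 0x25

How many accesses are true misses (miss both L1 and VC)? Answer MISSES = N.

MISSES = 3

#0 0x17→b5/s1 MISS; vc=[]
#1 0x17→b5/s1 L1-HIT; vc=[]
#2 0x14→b5/s1 L1-HIT; vc=[]
#3 0x14→b5/s1 L1-HIT; vc=[]
#4 0x2f→b11/s1 MISS; vc=[5]
#5 0x15→b5/s1 VC-HIT; vc=[11]
#6 0x17→b5/s1 L1-HIT; vc=[11]
#7 0x25→b9/s1 MISS; vc=[11,5]
#8 0x15→b5/s1 VC-HIT; vc=[11,9]
#9 0x24→b9/s1 VC-HIT; vc=[11,5]
#10 0x25→b9/s1 L1-HIT; vc=[11,5]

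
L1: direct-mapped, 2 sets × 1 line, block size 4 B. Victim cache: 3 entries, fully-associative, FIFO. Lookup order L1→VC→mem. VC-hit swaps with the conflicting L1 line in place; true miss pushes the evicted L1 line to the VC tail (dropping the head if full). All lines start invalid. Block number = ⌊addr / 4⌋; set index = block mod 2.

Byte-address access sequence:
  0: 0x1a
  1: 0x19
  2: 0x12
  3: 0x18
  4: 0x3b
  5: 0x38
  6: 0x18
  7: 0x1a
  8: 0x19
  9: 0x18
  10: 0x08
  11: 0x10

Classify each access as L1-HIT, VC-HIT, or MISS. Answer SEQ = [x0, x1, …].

#0 0x1a→b6/s0 MISS; vc=[]
#1 0x19→b6/s0 L1-HIT; vc=[]
#2 0x12→b4/s0 MISS; vc=[6]
#3 0x18→b6/s0 VC-HIT; vc=[4]
#4 0x3b→b14/s0 MISS; vc=[4,6]
#5 0x38→b14/s0 L1-HIT; vc=[4,6]
#6 0x18→b6/s0 VC-HIT; vc=[4,14]
#7 0x1a→b6/s0 L1-HIT; vc=[4,14]
#8 0x19→b6/s0 L1-HIT; vc=[4,14]
#9 0x18→b6/s0 L1-HIT; vc=[4,14]
#10 0x8→b2/s0 MISS; vc=[4,14,6]
#11 0x10→b4/s0 VC-HIT; vc=[2,14,6]

SEQ = [MISS, L1-HIT, MISS, VC-HIT, MISS, L1-HIT, VC-HIT, L1-HIT, L1-HIT, L1-HIT, MISS, VC-HIT]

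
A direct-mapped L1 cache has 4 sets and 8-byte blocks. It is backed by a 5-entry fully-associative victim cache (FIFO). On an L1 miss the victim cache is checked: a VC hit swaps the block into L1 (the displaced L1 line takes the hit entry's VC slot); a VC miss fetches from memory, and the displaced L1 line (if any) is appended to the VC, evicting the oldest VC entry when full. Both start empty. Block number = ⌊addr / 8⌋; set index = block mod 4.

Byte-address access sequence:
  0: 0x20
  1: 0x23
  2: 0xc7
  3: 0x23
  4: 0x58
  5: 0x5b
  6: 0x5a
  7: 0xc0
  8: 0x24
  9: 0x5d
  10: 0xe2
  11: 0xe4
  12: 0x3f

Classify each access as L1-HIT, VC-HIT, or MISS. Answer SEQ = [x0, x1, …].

SEQ = [MISS, L1-HIT, MISS, VC-HIT, MISS, L1-HIT, L1-HIT, VC-HIT, VC-HIT, L1-HIT, MISS, L1-HIT, MISS]

#0 0x20→b4/s0 MISS; vc=[]
#1 0x23→b4/s0 L1-HIT; vc=[]
#2 0xc7→b24/s0 MISS; vc=[4]
#3 0x23→b4/s0 VC-HIT; vc=[24]
#4 0x58→b11/s3 MISS; vc=[24]
#5 0x5b→b11/s3 L1-HIT; vc=[24]
#6 0x5a→b11/s3 L1-HIT; vc=[24]
#7 0xc0→b24/s0 VC-HIT; vc=[4]
#8 0x24→b4/s0 VC-HIT; vc=[24]
#9 0x5d→b11/s3 L1-HIT; vc=[24]
#10 0xe2→b28/s0 MISS; vc=[24,4]
#11 0xe4→b28/s0 L1-HIT; vc=[24,4]
#12 0x3f→b7/s3 MISS; vc=[24,4,11]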